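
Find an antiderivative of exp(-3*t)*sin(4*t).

-3*exp(-3*t)*sin(4*t)/25 - 4*exp(-3*t)*cos(4*t)/25 + C

Let I denote the integral. Integrate by parts with u = sin(4*t), dv = exp(-3*t) dt, so v = -exp(-3*t)/3: I = -exp(-3*t)*sin(4*t)/3 + (4/3)·∫ exp(-3*t)*cos(4*t) dt.
Apply parts again with u = cos(4*t), dv = exp(-3*t) dt: ∫ exp(-3*t)*cos(4*t) dt = -exp(-3*t)*cos(4*t)/3 − (4/3)·I. Substituting back brings back I: I = -exp(-3*t)*sin(4*t)/3 - 4*exp(-3*t)*cos(4*t)/9 − (16/9)·I.
Solving for I: (1 + 16/9)·I equals the remaining terms, so I = (9/25)·(-exp(-3*t)*sin(4*t)/3 - 4*exp(-3*t)*cos(4*t)/9).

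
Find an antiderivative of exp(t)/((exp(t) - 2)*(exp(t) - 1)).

Let u = e^t, du = e^t dt.
The integral becomes ∫ du/((u-2)(u-1)); decompose into partial fractions.

log(exp(t) - 2) - log(exp(t) - 1) + C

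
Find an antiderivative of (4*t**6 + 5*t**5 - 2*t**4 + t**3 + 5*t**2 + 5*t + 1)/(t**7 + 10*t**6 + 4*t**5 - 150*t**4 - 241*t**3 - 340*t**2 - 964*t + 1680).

21157*log(t - 4)/41580 - 19*log(t - 1)/2880 + 1543*log(t + 3)/2912 - 45601*log(t + 5)/6264 + 381627*log(t + 7)/37312 + 7893*log(t**2 + 4)/799240 - 12107*atan(t/2)/99905 + C

Factor the denominator: (t - 4)*(t - 1)*(t + 3)*(t + 5)*(t + 7)*(t**2 + 4).
Partial-fraction decomposition: (7893*t - 96856)/(399620*(t**2 + 4)) + 381627/(37312*(t + 7)) - 45601/(6264*(t + 5)) + 1543/(2912*(t + 3)) - 19/(2880*(t - 1)) + 21157/(41580*(t - 4)).
Integrate each term; A/(t−a) gives A·log|t−a|; the (Bt+D)/(t²+p²) term gives a log and an atan.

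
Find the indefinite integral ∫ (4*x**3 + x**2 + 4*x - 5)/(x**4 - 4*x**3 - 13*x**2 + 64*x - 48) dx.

Factor the denominator: (x - 4)*(x - 3)*(x - 1)*(x + 4).
Partial-fraction decomposition: 261/(280*(x + 4)) + 2/(15*(x - 1)) - 62/(7*(x - 3)) + 283/(24*(x - 4)).
Integrate each term: A/(x−a) contributes A·log|x−a|.

283*log(x - 4)/24 - 62*log(x - 3)/7 + 2*log(x - 1)/15 + 261*log(x + 4)/280 + C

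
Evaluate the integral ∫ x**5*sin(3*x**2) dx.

-x**4*cos(3*x**2)/6 + x**2*sin(3*x**2)/9 + cos(3*x**2)/27 + C

Let u = x², du = 2x dx; rewrite as (1/2)∫ u^2·sin(3u) du.
Now integrate by parts 2 times.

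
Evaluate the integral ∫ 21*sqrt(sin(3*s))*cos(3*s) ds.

Let u = sin(3*s), so du = (3*cos(3*s)) ds.
Rewriting, the integral becomes 7·∫ √u du = 7·(2/3)u^(3/2).
Substituting back, u = sin(3*s).

14*sin(3*s)**(3/2)/3 + C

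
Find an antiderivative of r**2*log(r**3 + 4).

r**3*log(r**3 + 4)/3 - r**3/3 + 4*log(r**3 + 4)/3 + C

Let u = r**3 + 4, so du = (3*r**2) dr.
The integral becomes (1/3)·∫ log(u) du; integrate by parts with u′=log(u), dv′=du.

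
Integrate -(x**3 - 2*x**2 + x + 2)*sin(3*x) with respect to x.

Use integration by parts with u = x**3 - 2*x**2 + x + 2, dv = -sin(3*x) dx, so v = cos(3*x)/3.
Apply parts 3 times (tabular method): alternate signs, differentiate u down to 0, integrate dv up.

x**3*cos(3*x)/3 - x**2*sin(3*x)/3 - 2*x**2*cos(3*x)/3 + 4*x*sin(3*x)/9 + x*cos(3*x)/9 - sin(3*x)/27 + 22*cos(3*x)/27 + C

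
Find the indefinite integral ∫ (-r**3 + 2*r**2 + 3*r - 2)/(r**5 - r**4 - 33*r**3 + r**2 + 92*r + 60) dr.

-32*log(r - 6)/539 - log(r - 2)/63 - 187*log(r + 1)/3528 + 79*log(r + 5)/616 + 1/(42*r + 42) + C

Factor the denominator: (r - 6)*(r - 2)*(r + 1)**2*(r + 5).
Partial-fraction decomposition: 79/(616*(r + 5)) - 187/(3528*(r + 1)) - 1/(42*(r + 1)**2) - 1/(63*(r - 2)) - 32/(539*(r - 6)).
Integrate each term; A/(r−a) gives A·log|r−a|; A/(r−a)² gives −A/(r−a).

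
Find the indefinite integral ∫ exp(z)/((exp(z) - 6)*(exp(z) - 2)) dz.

Let u = e^z, du = e^z dz.
The integral becomes ∫ du/((u-2)(u-6)); decompose into partial fractions.

log(exp(z) - 6)/4 - log(exp(z) - 2)/4 + C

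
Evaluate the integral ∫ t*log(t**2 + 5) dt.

t**2*log(t**2 + 5)/2 - t**2/2 + 5*log(t**2 + 5)/2 + C

Let u = t**2 + 5, so du = (2*t) dt.
The integral becomes (1/2)·∫ log(u) du; integrate by parts with u′=log(u), dv′=du.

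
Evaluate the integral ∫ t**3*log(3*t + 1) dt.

Use integration by parts with u = log(3*t + 1), dv = t**3 dt.
Then du = 3/(3*t + 1) dt and v = t**4/4.

t**4*log(3*t + 1)/4 - t**4/16 + t**3/36 - t**2/72 + t/108 - log(3*t + 1)/324 + C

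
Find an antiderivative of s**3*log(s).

s**4*log(s)/4 - s**4/16 + C

Use integration by parts with u = log(s), dv = s**3 ds.
Then du = 1/s ds and v = s**4/4.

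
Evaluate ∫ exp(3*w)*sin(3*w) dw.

exp(3*w)*sin(3*w)/6 - exp(3*w)*cos(3*w)/6 + C

Let I denote the integral. Integrate by parts with u = sin(3*w), dv = exp(3*w) dw, so v = exp(3*w)/3: I = exp(3*w)*sin(3*w)/3 − ∫ exp(3*w)*cos(3*w) dw.
Apply parts again with u = cos(3*w), dv = exp(3*w) dw: ∫ exp(3*w)*cos(3*w) dw = exp(3*w)*cos(3*w)/3 + I. Substituting back brings back I: I = exp(3*w)*sin(3*w)/3 - exp(3*w)*cos(3*w)/3 − I.
Solving for I: (1 + 1)·I equals the remaining terms, so I = (1/2)·(exp(3*w)*sin(3*w)/3 - exp(3*w)*cos(3*w)/3).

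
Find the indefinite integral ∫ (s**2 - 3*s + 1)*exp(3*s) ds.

Use integration by parts with u = s**2 - 3*s + 1, dv = exp(3*s) ds, so v = exp(3*s)/3.
Apply parts 2 times (tabular method): alternate signs, differentiate u down to 0, integrate dv up.

(9*s**2 - 33*s + 20)*exp(3*s)/27 + C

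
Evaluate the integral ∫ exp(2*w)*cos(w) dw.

Let I denote the integral. Integrate by parts with u = cos(w), dv = exp(2*w) dw, so v = exp(2*w)/2: I = exp(2*w)*cos(w)/2 + (1/2)·∫ exp(2*w)*sin(w) dw.
Apply parts again with u = sin(w), dv = exp(2*w) dw: ∫ exp(2*w)*sin(w) dw = exp(2*w)*sin(w)/2 − (1/2)·I. Substituting back brings back I: I = exp(2*w)*sin(w)/4 + exp(2*w)*cos(w)/2 − (1/4)·I.
Solving for I: (1 + 1/4)·I equals the remaining terms, so I = (4/5)·(exp(2*w)*sin(w)/4 + exp(2*w)*cos(w)/2).

exp(2*w)*sin(w)/5 + 2*exp(2*w)*cos(w)/5 + C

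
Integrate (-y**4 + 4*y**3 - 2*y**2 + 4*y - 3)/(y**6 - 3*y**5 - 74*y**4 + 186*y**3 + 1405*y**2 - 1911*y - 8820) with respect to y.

Factor the denominator: (y - 7)*(y - 5)*(y - 4)*(y + 3)**2*(y + 7).
Partial-fraction decomposition: 1951/(14784*(y + 7)) - 28817/(313600*(y + 3)) + 111/(1120*(y + 3)**2) - 19/(1617*(y - 4)) + 79/(768*(y - 5)) - 551/(4200*(y - 7)).
Integrate each term; A/(y−a) gives A·log|y−a|; A/(y−a)² gives −A/(y−a).

-551*log(y - 7)/4200 + 79*log(y - 5)/768 - 19*log(y - 4)/1617 - 28817*log(y + 3)/313600 + 1951*log(y + 7)/14784 - 111/(1120*y + 3360) + C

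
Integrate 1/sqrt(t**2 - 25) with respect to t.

Substitute t = 5·sec(θ), so dt = 5·sec(θ)*tan(θ) dθ and the radical becomes sqrt(t**2 - 25) = 5·tan(θ) by the Pythagorean identity.
Integrate the resulting trig expression in θ, then back-substitute sec(θ) = t/5, tan(θ) = sqrt(t**2 - 25)/5 (absorbing any constant into C).

log(t + sqrt(t**2 - 25)) + C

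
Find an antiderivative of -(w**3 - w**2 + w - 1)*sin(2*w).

w**3*cos(2*w)/2 - 3*w**2*sin(2*w)/4 - w**2*cos(2*w)/2 + w*sin(2*w)/2 - w*cos(2*w)/4 + sin(2*w)/8 - cos(2*w)/4 + C

Use integration by parts with u = w**3 - w**2 + w - 1, dv = -sin(2*w) dw, so v = cos(2*w)/2.
Apply parts 3 times (tabular method): alternate signs, differentiate u down to 0, integrate dv up.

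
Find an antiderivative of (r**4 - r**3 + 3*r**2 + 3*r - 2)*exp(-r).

Use integration by parts with u = r**4 - r**3 + 3*r**2 + 3*r - 2, dv = exp(-r) dr, so v = -exp(-r).
Apply parts 4 times (tabular method): alternate signs, differentiate u down to 0, integrate dv up.

(-r**4 - 3*r**3 - 12*r**2 - 27*r - 25)*exp(-r) + C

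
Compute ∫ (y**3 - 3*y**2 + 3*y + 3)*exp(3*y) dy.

Use integration by parts with u = y**3 - 3*y**2 + 3*y + 3, dv = exp(3*y) dy, so v = exp(3*y)/3.
Apply parts 3 times (tabular method): alternate signs, differentiate u down to 0, integrate dv up.

(9*y**3 - 36*y**2 + 51*y + 10)*exp(3*y)/27 + C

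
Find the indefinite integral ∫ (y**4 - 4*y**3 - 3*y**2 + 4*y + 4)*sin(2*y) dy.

Use integration by parts with u = y**4 - 4*y**3 - 3*y**2 + 4*y + 4, dv = sin(2*y) dy, so v = -cos(2*y)/2.
Apply parts 4 times (tabular method): alternate signs, differentiate u down to 0, integrate dv up.

-y**4*cos(2*y)/2 + y**3*sin(2*y) + 2*y**3*cos(2*y) - 3*y**2*sin(2*y) + 3*y**2*cos(2*y) - 3*y*sin(2*y) - 5*y*cos(2*y) + 5*sin(2*y)/2 - 7*cos(2*y)/2 + C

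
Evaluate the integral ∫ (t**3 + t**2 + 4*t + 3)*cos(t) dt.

Use integration by parts with u = t**3 + t**2 + 4*t + 3, dv = cos(t) dt, so v = sin(t).
Apply parts 3 times (tabular method): alternate signs, differentiate u down to 0, integrate dv up.

t**3*sin(t) + t**2*sin(t) + 3*t**2*cos(t) - 2*t*sin(t) + 2*t*cos(t) + sin(t) - 2*cos(t) + C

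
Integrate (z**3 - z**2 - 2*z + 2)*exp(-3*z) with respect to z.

Use integration by parts with u = z**3 - z**2 - 2*z + 2, dv = exp(-3*z) dz, so v = -exp(-3*z)/3.
Apply parts 3 times (tabular method): alternate signs, differentiate u down to 0, integrate dv up.

(-3*z**3 + 6*z - 4)*exp(-3*z)/9 + C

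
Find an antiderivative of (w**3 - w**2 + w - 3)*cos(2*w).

w**3*sin(2*w)/2 - w**2*sin(2*w)/2 + 3*w**2*cos(2*w)/4 - w*sin(2*w)/4 - w*cos(2*w)/2 - 5*sin(2*w)/4 - cos(2*w)/8 + C

Use integration by parts with u = w**3 - w**2 + w - 3, dv = cos(2*w) dw, so v = sin(2*w)/2.
Apply parts 3 times (tabular method): alternate signs, differentiate u down to 0, integrate dv up.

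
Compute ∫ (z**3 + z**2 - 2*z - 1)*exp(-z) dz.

Use integration by parts with u = z**3 + z**2 - 2*z - 1, dv = exp(-z) dz, so v = -exp(-z).
Apply parts 3 times (tabular method): alternate signs, differentiate u down to 0, integrate dv up.

(-z**3 - 4*z**2 - 6*z - 5)*exp(-z) + C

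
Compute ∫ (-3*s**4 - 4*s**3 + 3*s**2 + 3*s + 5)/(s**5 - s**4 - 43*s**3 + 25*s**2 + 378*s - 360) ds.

Factor the denominator: (s - 6)*(s - 3)*(s - 1)*(s + 4)*(s + 5).
Partial-fraction decomposition: -655/(264*(s + 5)) + 471/(350*(s + 4)) + 1/(75*(s - 1)) + 155/(168*(s - 3)) - 4621/(1650*(s - 6)).
Integrate each term: A/(s−a) contributes A·log|s−a|.

-4621*log(s - 6)/1650 + 155*log(s - 3)/168 + log(s - 1)/75 + 471*log(s + 4)/350 - 655*log(s + 5)/264 + C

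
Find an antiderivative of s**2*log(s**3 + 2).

Let u = s**3 + 2, so du = (3*s**2) ds.
The integral becomes (1/3)·∫ log(u) du; integrate by parts with u′=log(u), dv′=du.

s**3*log(s**3 + 2)/3 - s**3/3 + 2*log(s**3 + 2)/3 + C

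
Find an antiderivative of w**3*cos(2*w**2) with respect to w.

Let u = w², du = 2w dw; rewrite as (1/2)∫ u^1·cos(2u) du.
Now integrate by parts 1 time.

w**2*sin(2*w**2)/4 + cos(2*w**2)/8 + C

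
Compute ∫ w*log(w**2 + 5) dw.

w**2*log(w**2 + 5)/2 - w**2/2 + 5*log(w**2 + 5)/2 + C

Let u = w**2 + 5, so du = (2*w) dw.
The integral becomes (1/2)·∫ log(u) du; integrate by parts with u′=log(u), dv′=du.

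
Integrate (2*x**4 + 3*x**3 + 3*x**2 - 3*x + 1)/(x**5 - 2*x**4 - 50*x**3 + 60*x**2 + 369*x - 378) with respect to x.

Factor the denominator: (x - 7)*(x - 3)*(x - 1)*(x + 3)*(x + 6).
Partial-fraction decomposition: 2071/(2457*(x + 6)) - 59/(360*(x + 3)) + 1/(56*(x - 1)) - 131/(216*(x - 3)) + 993/(520*(x - 7)).
Integrate each term: A/(x−a) contributes A·log|x−a|.

993*log(x - 7)/520 - 131*log(x - 3)/216 + log(x - 1)/56 - 59*log(x + 3)/360 + 2071*log(x + 6)/2457 + C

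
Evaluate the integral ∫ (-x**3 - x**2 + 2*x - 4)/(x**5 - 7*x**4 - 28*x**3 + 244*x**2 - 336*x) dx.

log(x)/84 - 382*log(x - 7)/1365 + 19*log(x - 4)/60 - 3*log(x - 2)/40 + 41*log(x + 6)/1560 + C

Factor the denominator: x*(x - 7)*(x - 4)*(x - 2)*(x + 6).
Partial-fraction decomposition: 41/(1560*(x + 6)) - 3/(40*(x - 2)) + 19/(60*(x - 4)) - 382/(1365*(x - 7)) + 1/(84*x).
Integrate each term: A/(x−a) contributes A·log|x−a|.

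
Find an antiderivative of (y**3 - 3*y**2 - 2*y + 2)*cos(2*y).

Use integration by parts with u = y**3 - 3*y**2 - 2*y + 2, dv = cos(2*y) dy, so v = sin(2*y)/2.
Apply parts 3 times (tabular method): alternate signs, differentiate u down to 0, integrate dv up.

y**3*sin(2*y)/2 - 3*y**2*sin(2*y)/2 + 3*y**2*cos(2*y)/4 - 7*y*sin(2*y)/4 - 3*y*cos(2*y)/2 + 7*sin(2*y)/4 - 7*cos(2*y)/8 + C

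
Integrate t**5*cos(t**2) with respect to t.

t**4*sin(t**2)/2 + t**2*cos(t**2) - sin(t**2) + C

Let u = t², du = 2t dt; rewrite as (1/2)∫ u^2·cos(1u) du.
Now integrate by parts 2 times.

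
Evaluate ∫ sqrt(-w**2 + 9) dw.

w*sqrt(-w**2 + 9)/2 + 9*asin(w/3)/2 + C

Substitute w = 3·sin(θ), so dw = 3·cos(θ) dθ and the radical becomes sqrt(-w**2 + 9) = 3·cos(θ) by the Pythagorean identity.
Integrate the resulting trig expression in θ, then back-substitute θ = asin(w/3), sin(θ) = w/3, cos(θ) = sqrt(-w**2 + 9)/3 (absorbing any constant into C).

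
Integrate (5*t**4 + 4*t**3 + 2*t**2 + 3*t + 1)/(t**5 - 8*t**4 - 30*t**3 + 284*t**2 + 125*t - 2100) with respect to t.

4499*log(t - 7)/240 - 3691*log(t - 5)/160 + 527*log(t - 4)/63 - 307*log(t + 3)/1120 + 887*log(t + 5)/720 + C

Factor the denominator: (t - 7)*(t - 5)*(t - 4)*(t + 3)*(t + 5).
Partial-fraction decomposition: 887/(720*(t + 5)) - 307/(1120*(t + 3)) + 527/(63*(t - 4)) - 3691/(160*(t - 5)) + 4499/(240*(t - 7)).
Integrate each term: A/(t−a) contributes A·log|t−a|.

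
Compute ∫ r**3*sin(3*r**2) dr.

-r**2*cos(3*r**2)/6 + sin(3*r**2)/18 + C

Let u = r², du = 2r dr; rewrite as (1/2)∫ u^1·sin(3u) du.
Now integrate by parts 1 time.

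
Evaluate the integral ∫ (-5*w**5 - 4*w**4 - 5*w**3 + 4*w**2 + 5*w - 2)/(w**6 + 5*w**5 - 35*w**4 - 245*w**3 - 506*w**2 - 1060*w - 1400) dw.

-95125*log(w - 7)/68688 - 35*log(w + 2)/162 - 1221085*log(w + 5)/363312 - 3395*log(w**2 + 4)/178292 + 4831*atan(w/2)/44573 - 13823/(1044*w + 5220) + C

Factor the denominator: (w - 7)*(w + 2)*(w + 5)**2*(w**2 + 4).
Partial-fraction decomposition: -(3395*w - 19324)/(89146*(w**2 + 4)) - 1221085/(363312*(w + 5)) + 13823/(1044*(w + 5)**2) - 35/(162*(w + 2)) - 95125/(68688*(w - 7)).
Integrate each term; A/(w−a) gives A·log|w−a|; the (Bw+D)/(w²+p²) term gives a log and an atan.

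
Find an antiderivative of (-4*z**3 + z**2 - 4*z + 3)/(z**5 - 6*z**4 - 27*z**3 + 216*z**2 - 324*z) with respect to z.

-log(z)/108 - 283*log(z - 6)/216 + 94*log(z - 3)/81 + 103*log(z + 6)/648 - 4/(3*z - 9) + C

Factor the denominator: z*(z - 6)*(z - 3)**2*(z + 6).
Partial-fraction decomposition: 103/(648*(z + 6)) + 94/(81*(z - 3)) + 4/(3*(z - 3)**2) - 283/(216*(z - 6)) - 1/(108*z).
Integrate each term; A/(z−a) gives A·log|z−a|; A/(z−a)² gives −A/(z−a).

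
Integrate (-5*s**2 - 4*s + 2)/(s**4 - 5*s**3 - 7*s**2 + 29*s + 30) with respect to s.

Factor the denominator: (s - 5)*(s - 3)*(s + 1)*(s + 2).
Partial-fraction decomposition: 2/(7*(s + 2)) + 1/(24*(s + 1)) + 11/(8*(s - 3)) - 143/(84*(s - 5)).
Integrate each term: A/(s−a) contributes A·log|s−a|.

-143*log(s - 5)/84 + 11*log(s - 3)/8 + log(s + 1)/24 + 2*log(s + 2)/7 + C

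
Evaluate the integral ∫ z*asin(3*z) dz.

Use integration by parts with u = arcsin(3*z), dv = z dz.
Then du = 3/sqrt(-9*z**2 + 1) dz.

z**2*asin(3*z)/2 + z*sqrt(-9*z**2 + 1)/12 - asin(3*z)/36 + C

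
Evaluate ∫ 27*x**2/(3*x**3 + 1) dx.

3*log(3*x**3 + 1) + C

Let u = 3*x**3 + 1, so du = (9*x**2) dx.
Rewriting, the integral becomes 3·∫ 1/u du = 3·log(u).
Substituting back, u = 3*x**3 + 1.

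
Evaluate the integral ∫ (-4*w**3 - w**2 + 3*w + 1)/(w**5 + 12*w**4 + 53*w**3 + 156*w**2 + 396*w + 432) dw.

Factor the denominator: (w + 2)*(w + 4)*(w + 6)*(w**2 + 9).
Partial-fraction decomposition: -(538*w - 2337)/(2925*(w**2 + 9)) + 811/(360*(w + 6)) - 229/(100*(w + 4)) + 23/(104*(w + 2)).
Integrate each term; A/(w−a) gives A·log|w−a|; the (Bw+D)/(w²+p²) term gives a log and an atan.

23*log(w + 2)/104 - 229*log(w + 4)/100 + 811*log(w + 6)/360 - 269*log(w**2 + 9)/2925 + 779*atan(w/3)/2925 + C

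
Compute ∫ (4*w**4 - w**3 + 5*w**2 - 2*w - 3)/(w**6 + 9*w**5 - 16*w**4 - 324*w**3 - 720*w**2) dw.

Factor the denominator: w**2*(w - 6)*(w + 4)*(w + 5)*(w + 6).
Partial-fraction decomposition: -207/(32*(w + 6)) + 2757/(275*(w + 5)) - 1173/(320*(w + 4)) + 1711/(15840*(w - 6)) + 13/(14400*w) + 1/(240*w**2).
Integrate each term; A/(w−a) gives A·log|w−a|; A/(w−a)² gives −A/(w−a).

13*log(w)/14400 + 1711*log(w - 6)/15840 - 1173*log(w + 4)/320 + 2757*log(w + 5)/275 - 207*log(w + 6)/32 - 1/(240*w) + C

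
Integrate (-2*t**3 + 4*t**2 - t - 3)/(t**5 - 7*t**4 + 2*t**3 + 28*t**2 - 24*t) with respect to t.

Factor the denominator: t*(t - 6)*(t - 2)*(t - 1)*(t + 2).
Partial-fraction decomposition: 31/(192*(t + 2)) - 2/(15*(t - 1)) + 5/(32*(t - 2)) - 99/(320*(t - 6)) + 1/(8*t).
Integrate each term: A/(t−a) contributes A·log|t−a|.

log(t)/8 - 99*log(t - 6)/320 + 5*log(t - 2)/32 - 2*log(t - 1)/15 + 31*log(t + 2)/192 + C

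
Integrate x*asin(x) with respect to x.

Use integration by parts with u = arcsin(x), dv = x dx.
Then du = 1/sqrt(-x**2 + 1) dx.

x**2*asin(x)/2 + x*sqrt(-x**2 + 1)/4 - asin(x)/4 + C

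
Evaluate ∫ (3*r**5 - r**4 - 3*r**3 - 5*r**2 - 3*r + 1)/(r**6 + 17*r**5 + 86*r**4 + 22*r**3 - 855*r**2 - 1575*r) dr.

Factor the denominator: r*(r - 3)*(r + 3)*(r + 5)**2*(r + 7).
Partial-fraction decomposition: 3251/(70*(r + 7)) - 130669/(3200*(r + 5)) + 4867/(80*(r + 5)**2) - 191/(72*(r + 3)) + 257/(5760*(r - 3)) - 1/(1575*r).
Integrate each term; A/(r−a) gives A·log|r−a|; A/(r−a)² gives −A/(r−a).

-log(r)/1575 + 257*log(r - 3)/5760 - 191*log(r + 3)/72 - 130669*log(r + 5)/3200 + 3251*log(r + 7)/70 - 4867/(80*r + 400) + C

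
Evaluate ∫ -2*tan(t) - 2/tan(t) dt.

-2*log(tan(t)) + C

Let u = tan(t), so du = (tan(t)**2 + 1) dt.
Rewriting, the integral becomes -2·∫ 1/u du = -2·log(u).
Substituting back, u = tan(t).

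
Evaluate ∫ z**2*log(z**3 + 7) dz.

z**3*log(z**3 + 7)/3 - z**3/3 + 7*log(z**3 + 7)/3 + C

Let u = z**3 + 7, so du = (3*z**2) dz.
The integral becomes (1/3)·∫ log(u) du; integrate by parts with u′=log(u), dv′=du.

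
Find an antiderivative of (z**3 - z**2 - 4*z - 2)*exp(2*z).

Use integration by parts with u = z**3 - z**2 - 4*z - 2, dv = exp(2*z) dz, so v = exp(2*z)/2.
Apply parts 3 times (tabular method): alternate signs, differentiate u down to 0, integrate dv up.

(4*z**3 - 10*z**2 - 6*z - 5)*exp(2*z)/8 + C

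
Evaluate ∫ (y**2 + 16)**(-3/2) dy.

y/(16*sqrt(y**2 + 16)) + C

Substitute y = 4·tan(θ), so dy = 4·sec(θ)^2 dθ and the radical becomes sqrt(y**2 + 16) = 4·sec(θ) by the Pythagorean identity.
Integrate the resulting trig expression in θ, then back-substitute tan(θ) = y/4, sec(θ) = sqrt(y**2 + 16)/4 (absorbing any constant into C).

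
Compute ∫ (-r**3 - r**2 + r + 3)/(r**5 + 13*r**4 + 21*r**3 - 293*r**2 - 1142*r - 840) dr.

-71*log(r - 5)/3564 - log(r + 1)/270 + 47*log(r + 4)/162 - 177*log(r + 6)/110 + 145*log(r + 7)/108 + C

Factor the denominator: (r - 5)*(r + 1)*(r + 4)*(r + 6)*(r + 7).
Partial-fraction decomposition: 145/(108*(r + 7)) - 177/(110*(r + 6)) + 47/(162*(r + 4)) - 1/(270*(r + 1)) - 71/(3564*(r - 5)).
Integrate each term: A/(r−a) contributes A·log|r−a|.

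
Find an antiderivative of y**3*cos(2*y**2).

Let u = y², du = 2y dy; rewrite as (1/2)∫ u^1·cos(2u) du.
Now integrate by parts 1 time.

y**2*sin(2*y**2)/4 + cos(2*y**2)/8 + C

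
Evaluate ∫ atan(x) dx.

x*atan(x) - log(x**2 + 1)/2 + C

Use integration by parts with u = arctan(x), dv = dx.
Then du = 1/(x**2 + 1) dx.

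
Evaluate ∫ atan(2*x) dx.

x*atan(2*x) - log(4*x**2 + 1)/4 + C

Use integration by parts with u = arctan(2*x), dv = dx.
Then du = 2/(4*x**2 + 1) dx.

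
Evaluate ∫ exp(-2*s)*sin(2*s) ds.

-exp(-2*s)*sin(2*s)/4 - exp(-2*s)*cos(2*s)/4 + C

Let I denote the integral. Integrate by parts with u = sin(2*s), dv = exp(-2*s) ds, so v = -exp(-2*s)/2: I = -exp(-2*s)*sin(2*s)/2 + ∫ exp(-2*s)*cos(2*s) ds.
Apply parts again with u = cos(2*s), dv = exp(-2*s) ds: ∫ exp(-2*s)*cos(2*s) ds = -exp(-2*s)*cos(2*s)/2 − I. Substituting back brings back I: I = -exp(-2*s)*sin(2*s)/2 - exp(-2*s)*cos(2*s)/2 − I.
Solving for I: (1 + 1)·I equals the remaining terms, so I = (1/2)·(-exp(-2*s)*sin(2*s)/2 - exp(-2*s)*cos(2*s)/2).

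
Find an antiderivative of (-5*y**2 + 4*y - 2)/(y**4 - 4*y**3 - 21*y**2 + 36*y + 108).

Factor the denominator: (y - 6)*(y - 3)*(y + 2)*(y + 3).
Partial-fraction decomposition: 59/(54*(y + 3)) - 3/(4*(y + 2)) + 7/(18*(y - 3)) - 79/(108*(y - 6)).
Integrate each term: A/(y−a) contributes A·log|y−a|.

-79*log(y - 6)/108 + 7*log(y - 3)/18 - 3*log(y + 2)/4 + 59*log(y + 3)/54 + C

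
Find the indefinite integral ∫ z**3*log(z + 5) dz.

z**4*log(z + 5)/4 - z**4/16 + 5*z**3/12 - 25*z**2/8 + 125*z/4 - 625*log(z + 5)/4 + C

Use integration by parts with u = log(z + 5), dv = z**3 dz.
Then du = 1/(z + 5) dz and v = z**4/4.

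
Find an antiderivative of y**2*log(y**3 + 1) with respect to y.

y**3*log(y**3 + 1)/3 - y**3/3 + log(y**3 + 1)/3 + C

Let u = y**3 + 1, so du = (3*y**2) dy.
The integral becomes (1/3)·∫ log(u) du; integrate by parts with u′=log(u), dv′=du.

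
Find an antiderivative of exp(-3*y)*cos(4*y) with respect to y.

4*exp(-3*y)*sin(4*y)/25 - 3*exp(-3*y)*cos(4*y)/25 + C

Let I denote the integral. Integrate by parts with u = cos(4*y), dv = exp(-3*y) dy, so v = -exp(-3*y)/3: I = -exp(-3*y)*cos(4*y)/3 − (4/3)·∫ exp(-3*y)*sin(4*y) dy.
Apply parts again with u = sin(4*y), dv = exp(-3*y) dy: ∫ exp(-3*y)*sin(4*y) dy = -exp(-3*y)*sin(4*y)/3 + (4/3)·I. Substituting back brings back I: I = 4*exp(-3*y)*sin(4*y)/9 - exp(-3*y)*cos(4*y)/3 − (16/9)·I.
Solving for I: (1 + 16/9)·I equals the remaining terms, so I = (9/25)·(4*exp(-3*y)*sin(4*y)/9 - exp(-3*y)*cos(4*y)/3).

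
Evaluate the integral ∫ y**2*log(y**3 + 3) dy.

Let u = y**3 + 3, so du = (3*y**2) dy.
The integral becomes (1/3)·∫ log(u) du; integrate by parts with u′=log(u), dv′=du.

y**3*log(y**3 + 3)/3 - y**3/3 + log(y**3 + 3) + C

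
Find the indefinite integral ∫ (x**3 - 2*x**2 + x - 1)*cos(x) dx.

x**3*sin(x) - 2*x**2*sin(x) + 3*x**2*cos(x) - 5*x*sin(x) - 4*x*cos(x) + 3*sin(x) - 5*cos(x) + C

Use integration by parts with u = x**3 - 2*x**2 + x - 1, dv = cos(x) dx, so v = sin(x).
Apply parts 3 times (tabular method): alternate signs, differentiate u down to 0, integrate dv up.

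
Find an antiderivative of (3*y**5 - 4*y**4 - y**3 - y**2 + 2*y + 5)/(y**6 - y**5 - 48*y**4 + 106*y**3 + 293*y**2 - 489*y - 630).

1685*log(y - 5)/504 - 733*log(y - 3)/400 + log(y + 1)/144 - 31*log(y + 2)/175 + 2987*log(y + 7)/1800 + 19/(20*y - 60) + C

Factor the denominator: (y - 5)*(y - 3)**2*(y + 1)*(y + 2)*(y + 7).
Partial-fraction decomposition: 2987/(1800*(y + 7)) - 31/(175*(y + 2)) + 1/(144*(y + 1)) - 733/(400*(y - 3)) - 19/(20*(y - 3)**2) + 1685/(504*(y - 5)).
Integrate each term; A/(y−a) gives A·log|y−a|; A/(y−a)² gives −A/(y−a).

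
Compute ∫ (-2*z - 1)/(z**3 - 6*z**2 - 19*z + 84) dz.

-15*log(z - 7)/44 + log(z - 3)/4 + log(z + 4)/11 + C

Factor the denominator: (z - 7)*(z - 3)*(z + 4).
Partial-fraction decomposition: 1/(11*(z + 4)) + 1/(4*(z - 3)) - 15/(44*(z - 7)).
Integrate each term: A/(z−a) contributes A·log|z−a|.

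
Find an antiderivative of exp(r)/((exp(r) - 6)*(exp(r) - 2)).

log(exp(r) - 6)/4 - log(exp(r) - 2)/4 + C

Let u = e^r, du = e^r dr.
The integral becomes ∫ du/((u-2)(u-6)); decompose into partial fractions.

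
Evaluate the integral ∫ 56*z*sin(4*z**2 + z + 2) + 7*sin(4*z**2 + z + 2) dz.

-7*cos(4*z**2 + z + 2) + C

Let u = 4*z**2 + z + 2, so du = (8*z + 1) dz.
Rewriting, the integral becomes 7·∫ sin(u) du = 7·-cos(u).
Substituting back, u = 4*z**2 + z + 2.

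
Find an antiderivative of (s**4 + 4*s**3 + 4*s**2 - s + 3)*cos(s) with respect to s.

s**4*sin(s) + 4*s**3*sin(s) + 4*s**3*cos(s) - 8*s**2*sin(s) + 12*s**2*cos(s) - 25*s*sin(s) - 16*s*cos(s) + 19*sin(s) - 25*cos(s) + C

Use integration by parts with u = s**4 + 4*s**3 + 4*s**2 - s + 3, dv = cos(s) ds, so v = sin(s).
Apply parts 4 times (tabular method): alternate signs, differentiate u down to 0, integrate dv up.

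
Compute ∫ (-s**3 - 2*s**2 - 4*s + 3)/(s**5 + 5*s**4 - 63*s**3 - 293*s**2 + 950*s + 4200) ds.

-309*log(s - 6)/1430 + 8*log(s - 5)/45 + 17*log(s + 4)/90 - 49*log(s + 5)/110 + 23*log(s + 7)/78 + C

Factor the denominator: (s - 6)*(s - 5)*(s + 4)*(s + 5)*(s + 7).
Partial-fraction decomposition: 23/(78*(s + 7)) - 49/(110*(s + 5)) + 17/(90*(s + 4)) + 8/(45*(s - 5)) - 309/(1430*(s - 6)).
Integrate each term: A/(s−a) contributes A·log|s−a|.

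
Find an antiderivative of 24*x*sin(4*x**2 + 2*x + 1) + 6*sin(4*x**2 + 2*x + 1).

-3*cos(4*x**2 + 2*x + 1) + C

Let u = 4*x**2 + 2*x + 1, so du = (8*x + 2) dx.
Rewriting, the integral becomes 3·∫ sin(u) du = 3·-cos(u).
Substituting back, u = 4*x**2 + 2*x + 1.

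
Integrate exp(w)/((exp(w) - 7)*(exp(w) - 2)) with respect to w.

log(exp(w) - 7)/5 - log(exp(w) - 2)/5 + C

Let u = e^w, du = e^w dw.
The integral becomes ∫ du/((u-2)(u-7)); decompose into partial fractions.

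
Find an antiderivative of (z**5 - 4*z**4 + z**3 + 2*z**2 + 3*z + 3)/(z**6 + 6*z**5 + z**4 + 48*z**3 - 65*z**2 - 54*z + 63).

-119*log(z - 1)/3200 - log(z + 1)/60 + 13337*log(z + 7)/11136 - 417*log(z**2 + 9)/5800 - 1579*atan(z/3)/2900 - 3/(80*z - 80) + C

Factor the denominator: (z - 1)**2*(z + 1)*(z + 7)*(z**2 + 9).
Partial-fraction decomposition: -3*(139*z + 1579)/(2900*(z**2 + 9)) + 13337/(11136*(z + 7)) - 1/(60*(z + 1)) - 119/(3200*(z - 1)) + 3/(80*(z - 1)**2).
Integrate each term; A/(z−a) gives A·log|z−a|; the (Bz+D)/(z²+p²) term gives a log and an atan.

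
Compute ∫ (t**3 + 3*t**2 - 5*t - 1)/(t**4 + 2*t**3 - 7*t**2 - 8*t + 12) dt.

9*log(t - 2)/20 + log(t - 1)/6 + 13*log(t + 2)/12 - 7*log(t + 3)/10 + C

Factor the denominator: (t - 2)*(t - 1)*(t + 2)*(t + 3).
Partial-fraction decomposition: -7/(10*(t + 3)) + 13/(12*(t + 2)) + 1/(6*(t - 1)) + 9/(20*(t - 2)).
Integrate each term: A/(t−a) contributes A·log|t−a|.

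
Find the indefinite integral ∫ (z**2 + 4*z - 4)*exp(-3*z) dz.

Use integration by parts with u = z**2 + 4*z - 4, dv = exp(-3*z) dz, so v = -exp(-3*z)/3.
Apply parts 2 times (tabular method): alternate signs, differentiate u down to 0, integrate dv up.

(-9*z**2 - 42*z + 22)*exp(-3*z)/27 + C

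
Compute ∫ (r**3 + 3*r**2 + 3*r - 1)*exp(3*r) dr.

(9*r**3 + 18*r**2 + 15*r - 14)*exp(3*r)/27 + C

Use integration by parts with u = r**3 + 3*r**2 + 3*r - 1, dv = exp(3*r) dr, so v = exp(3*r)/3.
Apply parts 3 times (tabular method): alternate signs, differentiate u down to 0, integrate dv up.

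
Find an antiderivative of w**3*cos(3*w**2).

Let u = w², du = 2w dw; rewrite as (1/2)∫ u^1·cos(3u) du.
Now integrate by parts 1 time.

w**2*sin(3*w**2)/6 + cos(3*w**2)/18 + C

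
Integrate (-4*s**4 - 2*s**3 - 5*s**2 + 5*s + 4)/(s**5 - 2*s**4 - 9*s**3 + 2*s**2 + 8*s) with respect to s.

log(s)/2 - 151*log(s - 4)/45 + log(s - 1)/9 + 4*log(s + 1)/5 - 37*log(s + 2)/18 + C

Factor the denominator: s*(s - 4)*(s - 1)*(s + 1)*(s + 2).
Partial-fraction decomposition: -37/(18*(s + 2)) + 4/(5*(s + 1)) + 1/(9*(s - 1)) - 151/(45*(s - 4)) + 1/(2*s).
Integrate each term: A/(s−a) contributes A·log|s−a|.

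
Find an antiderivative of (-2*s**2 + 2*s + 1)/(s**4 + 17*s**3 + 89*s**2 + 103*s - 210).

Factor the denominator: (s - 1)*(s + 5)*(s + 6)*(s + 7).
Partial-fraction decomposition: 111/(16*(s + 7)) - 83/(7*(s + 6)) + 59/(12*(s + 5)) + 1/(336*(s - 1)).
Integrate each term: A/(s−a) contributes A·log|s−a|.

log(s - 1)/336 + 59*log(s + 5)/12 - 83*log(s + 6)/7 + 111*log(s + 7)/16 + C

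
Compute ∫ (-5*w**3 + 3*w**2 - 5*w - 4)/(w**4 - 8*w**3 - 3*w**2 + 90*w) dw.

-2*log(w)/45 - 503*log(w - 6)/27 + 579*log(w - 5)/40 - 173*log(w + 3)/216 + C

Factor the denominator: w*(w - 6)*(w - 5)*(w + 3).
Partial-fraction decomposition: -173/(216*(w + 3)) + 579/(40*(w - 5)) - 503/(27*(w - 6)) - 2/(45*w).
Integrate each term: A/(w−a) contributes A·log|w−a|.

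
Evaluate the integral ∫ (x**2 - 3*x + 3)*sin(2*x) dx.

-x**2*cos(2*x)/2 + x*sin(2*x)/2 + 3*x*cos(2*x)/2 - 3*sin(2*x)/4 - 5*cos(2*x)/4 + C

Use integration by parts with u = x**2 - 3*x + 3, dv = sin(2*x) dx, so v = -cos(2*x)/2.
Apply parts 2 times (tabular method): alternate signs, differentiate u down to 0, integrate dv up.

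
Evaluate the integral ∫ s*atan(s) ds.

Use integration by parts with u = arctan(s), dv = s ds.
Then du = 1/(s**2 + 1) ds.

s**2*atan(s)/2 - s/2 + atan(s)/2 + C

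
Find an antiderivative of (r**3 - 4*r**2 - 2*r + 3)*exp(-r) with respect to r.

(-r**3 + r**2 + 4*r + 1)*exp(-r) + C

Use integration by parts with u = r**3 - 4*r**2 - 2*r + 3, dv = exp(-r) dr, so v = -exp(-r).
Apply parts 3 times (tabular method): alternate signs, differentiate u down to 0, integrate dv up.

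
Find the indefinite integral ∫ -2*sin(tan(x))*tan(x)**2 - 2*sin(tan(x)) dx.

2*cos(tan(x)) + C

Let u = tan(x), so du = (tan(x)**2 + 1) dx.
Rewriting, the integral becomes -2·∫ sin(u) du = -2·-cos(u).
Substituting back, u = tan(x).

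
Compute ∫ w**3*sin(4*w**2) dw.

-w**2*cos(4*w**2)/8 + sin(4*w**2)/32 + C

Let u = w², du = 2w dw; rewrite as (1/2)∫ u^1·sin(4u) du.
Now integrate by parts 1 time.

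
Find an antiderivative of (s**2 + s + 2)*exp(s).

(s**2 - s + 3)*exp(s) + C

Use integration by parts with u = s**2 + s + 2, dv = exp(s) ds, so v = exp(s).
Apply parts 2 times (tabular method): alternate signs, differentiate u down to 0, integrate dv up.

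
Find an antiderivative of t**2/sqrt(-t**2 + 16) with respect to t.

-t*sqrt(-t**2 + 16)/2 + 8*asin(t/4) + C

Substitute t = 4·sin(θ), so dt = 4·cos(θ) dθ and the radical becomes sqrt(-t**2 + 16) = 4·cos(θ) by the Pythagorean identity.
Integrate the resulting trig expression in θ, then back-substitute θ = asin(t/4), sin(θ) = t/4, cos(θ) = sqrt(-t**2 + 16)/4 (absorbing any constant into C).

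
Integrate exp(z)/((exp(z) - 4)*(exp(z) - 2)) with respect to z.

log(exp(z) - 4)/2 - log(exp(z) - 2)/2 + C

Let u = e^z, du = e^z dz.
The integral becomes ∫ du/((u-2)(u-4)); decompose into partial fractions.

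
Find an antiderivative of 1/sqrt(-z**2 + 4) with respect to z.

asin(z/2) + C

Substitute z = 2·sin(θ), so dz = 2·cos(θ) dθ and the radical becomes sqrt(-z**2 + 4) = 2·cos(θ) by the Pythagorean identity.
Integrate the resulting trig expression in θ, then back-substitute θ = asin(z/2), sin(θ) = z/2, cos(θ) = sqrt(-z**2 + 4)/2 (absorbing any constant into C).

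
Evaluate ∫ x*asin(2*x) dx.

Use integration by parts with u = arcsin(2*x), dv = x dx.
Then du = 2/sqrt(-4*x**2 + 1) dx.

x**2*asin(2*x)/2 + x*sqrt(-4*x**2 + 1)/8 - asin(2*x)/16 + C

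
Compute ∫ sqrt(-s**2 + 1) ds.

s*sqrt(-s**2 + 1)/2 + asin(s)/2 + C

Substitute s = sin(θ), so ds = cos(θ) dθ and the radical becomes sqrt(-s**2 + 1) = cos(θ) by the Pythagorean identity.
Integrate the resulting trig expression in θ, then back-substitute θ = asin(s), sin(θ) = s, cos(θ) = sqrt(-s**2 + 1) (absorbing any constant into C).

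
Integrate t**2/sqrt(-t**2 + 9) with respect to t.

Substitute t = 3·sin(θ), so dt = 3·cos(θ) dθ and the radical becomes sqrt(-t**2 + 9) = 3·cos(θ) by the Pythagorean identity.
Integrate the resulting trig expression in θ, then back-substitute θ = asin(t/3), sin(θ) = t/3, cos(θ) = sqrt(-t**2 + 9)/3 (absorbing any constant into C).

-t*sqrt(-t**2 + 9)/2 + 9*asin(t/3)/2 + C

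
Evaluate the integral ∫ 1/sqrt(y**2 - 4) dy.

log(y + sqrt(y**2 - 4)) + C

Substitute y = 2·sec(θ), so dy = 2·sec(θ)*tan(θ) dθ and the radical becomes sqrt(y**2 - 4) = 2·tan(θ) by the Pythagorean identity.
Integrate the resulting trig expression in θ, then back-substitute sec(θ) = y/2, tan(θ) = sqrt(y**2 - 4)/2 (absorbing any constant into C).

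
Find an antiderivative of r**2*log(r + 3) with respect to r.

Use integration by parts with u = log(r + 3), dv = r**2 dr.
Then du = 1/(r + 3) dr and v = r**3/3.

r**3*log(r + 3)/3 - r**3/9 + r**2/2 - 3*r + 9*log(r + 3) + C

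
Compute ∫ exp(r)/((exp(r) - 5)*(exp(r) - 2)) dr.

Let u = e^r, du = e^r dr.
The integral becomes ∫ du/((u-2)(u-5)); decompose into partial fractions.

log(exp(r) - 5)/3 - log(exp(r) - 2)/3 + C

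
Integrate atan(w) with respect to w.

w*atan(w) - log(w**2 + 1)/2 + C

Use integration by parts with u = arctan(w), dv = dw.
Then du = 1/(w**2 + 1) dw.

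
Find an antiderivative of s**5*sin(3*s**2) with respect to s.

-s**4*cos(3*s**2)/6 + s**2*sin(3*s**2)/9 + cos(3*s**2)/27 + C

Let u = s², du = 2s ds; rewrite as (1/2)∫ u^2·sin(3u) du.
Now integrate by parts 2 times.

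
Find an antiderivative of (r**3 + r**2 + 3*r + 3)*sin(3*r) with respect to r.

Use integration by parts with u = r**3 + r**2 + 3*r + 3, dv = sin(3*r) dr, so v = -cos(3*r)/3.
Apply parts 3 times (tabular method): alternate signs, differentiate u down to 0, integrate dv up.

-r**3*cos(3*r)/3 + r**2*sin(3*r)/3 - r**2*cos(3*r)/3 + 2*r*sin(3*r)/9 - 7*r*cos(3*r)/9 + 7*sin(3*r)/27 - 25*cos(3*r)/27 + C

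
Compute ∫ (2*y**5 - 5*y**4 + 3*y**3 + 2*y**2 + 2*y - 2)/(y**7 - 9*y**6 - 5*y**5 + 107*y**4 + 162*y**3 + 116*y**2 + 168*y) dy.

-log(y)/84 + 11374*log(y - 7)/14175 - 4901*log(y - 6)/7104 - 17101*log(y + 2)/129600 + 29*log(y**2 + 1)/1850 + 26*atan(y)/925 - 83/(360*y + 720) + C

Factor the denominator: y*(y - 7)*(y - 6)*(y + 2)**2*(y**2 + 1).
Partial-fraction decomposition: (29*y + 26)/(925*(y**2 + 1)) - 17101/(129600*(y + 2)) + 83/(360*(y + 2)**2) - 4901/(7104*(y - 6)) + 11374/(14175*(y - 7)) - 1/(84*y).
Integrate each term; A/(y−a) gives A·log|y−a|; the (By+D)/(y²+p²) term gives a log and an atan.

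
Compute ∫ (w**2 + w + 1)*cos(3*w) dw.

Use integration by parts with u = w**2 + w + 1, dv = cos(3*w) dw, so v = sin(3*w)/3.
Apply parts 2 times (tabular method): alternate signs, differentiate u down to 0, integrate dv up.

w**2*sin(3*w)/3 + w*sin(3*w)/3 + 2*w*cos(3*w)/9 + 7*sin(3*w)/27 + cos(3*w)/9 + C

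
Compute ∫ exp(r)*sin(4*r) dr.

exp(r)*sin(4*r)/17 - 4*exp(r)*cos(4*r)/17 + C

Let I denote the integral. Integrate by parts with u = sin(4*r), dv = exp(r) dr, so v = exp(r): I = exp(r)*sin(4*r) − 4·∫ exp(r)*cos(4*r) dr.
Apply parts again with u = cos(4*r), dv = exp(r) dr: ∫ exp(r)*cos(4*r) dr = exp(r)*cos(4*r) + 4·I. Substituting back brings back I: I = exp(r)*sin(4*r) - 4*exp(r)*cos(4*r) − 16·I.
Solving for I: (1 + 16)·I equals the remaining terms, so I = (1/17)·(exp(r)*sin(4*r) - 4*exp(r)*cos(4*r)).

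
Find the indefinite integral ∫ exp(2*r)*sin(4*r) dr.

Let I denote the integral. Integrate by parts with u = sin(4*r), dv = exp(2*r) dr, so v = exp(2*r)/2: I = exp(2*r)*sin(4*r)/2 − 2·∫ exp(2*r)*cos(4*r) dr.
Apply parts again with u = cos(4*r), dv = exp(2*r) dr: ∫ exp(2*r)*cos(4*r) dr = exp(2*r)*cos(4*r)/2 + 2·I. Substituting back brings back I: I = exp(2*r)*sin(4*r)/2 - exp(2*r)*cos(4*r) − 4·I.
Solving for I: (1 + 4)·I equals the remaining terms, so I = (1/5)·(exp(2*r)*sin(4*r)/2 - exp(2*r)*cos(4*r)).

exp(2*r)*sin(4*r)/10 - exp(2*r)*cos(4*r)/5 + C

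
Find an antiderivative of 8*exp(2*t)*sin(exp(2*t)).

-4*cos(exp(2*t)) + C

Let u = exp(2*t), so du = (2*exp(2*t)) dt.
Rewriting, the integral becomes 4·∫ sin(u) du = 4·-cos(u).
Substituting back, u = exp(2*t).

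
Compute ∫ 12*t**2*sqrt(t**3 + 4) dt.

8*(t**3 + 4)**(3/2)/3 + C

Let u = t**3 + 4, so du = (3*t**2) dt.
Rewriting, the integral becomes 4·∫ √u du = 4·(2/3)u^(3/2).
Substituting back, u = t**3 + 4.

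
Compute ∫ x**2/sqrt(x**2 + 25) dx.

x*sqrt(x**2 + 25)/2 - 25*log(x + sqrt(x**2 + 25))/2 + C

Substitute x = 5·tan(θ), so dx = 5·sec(θ)^2 dθ and the radical becomes sqrt(x**2 + 25) = 5·sec(θ) by the Pythagorean identity.
Integrate the resulting trig expression in θ, then back-substitute tan(θ) = x/5, sec(θ) = sqrt(x**2 + 25)/5 (absorbing any constant into C).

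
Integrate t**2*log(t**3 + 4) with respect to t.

t**3*log(t**3 + 4)/3 - t**3/3 + 4*log(t**3 + 4)/3 + C

Let u = t**3 + 4, so du = (3*t**2) dt.
The integral becomes (1/3)·∫ log(u) du; integrate by parts with u′=log(u), dv′=du.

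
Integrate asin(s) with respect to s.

s*asin(s) + sqrt(-s**2 + 1) + C

Use integration by parts with u = arcsin(s), dv = ds.
Then du = 1/sqrt(-s**2 + 1) ds.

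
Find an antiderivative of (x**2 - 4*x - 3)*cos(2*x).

x**2*sin(2*x)/2 - 2*x*sin(2*x) + x*cos(2*x)/2 - 7*sin(2*x)/4 - cos(2*x) + C

Use integration by parts with u = x**2 - 4*x - 3, dv = cos(2*x) dx, so v = sin(2*x)/2.
Apply parts 2 times (tabular method): alternate signs, differentiate u down to 0, integrate dv up.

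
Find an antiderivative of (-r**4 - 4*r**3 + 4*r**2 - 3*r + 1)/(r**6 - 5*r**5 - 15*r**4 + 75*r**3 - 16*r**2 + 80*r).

log(r)/80 - 1039*log(r - 5)/1170 + 27*log(r - 4)/32 - 77*log(r + 4)/4896 + 21*log(r**2 + 1)/884 + atan(r)/442 + C

Factor the denominator: r*(r - 5)*(r - 4)*(r + 4)*(r**2 + 1).
Partial-fraction decomposition: (21*r + 1)/(442*(r**2 + 1)) - 77/(4896*(r + 4)) + 27/(32*(r - 4)) - 1039/(1170*(r - 5)) + 1/(80*r).
Integrate each term; A/(r−a) gives A·log|r−a|; the (Br+D)/(r²+p²) term gives a log and an atan.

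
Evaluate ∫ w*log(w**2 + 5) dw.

Let u = w**2 + 5, so du = (2*w) dw.
The integral becomes (1/2)·∫ log(u) du; integrate by parts with u′=log(u), dv′=du.

w**2*log(w**2 + 5)/2 - w**2/2 + 5*log(w**2 + 5)/2 + C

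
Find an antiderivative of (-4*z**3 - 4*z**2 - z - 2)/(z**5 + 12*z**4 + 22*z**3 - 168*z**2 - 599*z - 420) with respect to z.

Factor the denominator: (z - 4)*(z + 1)*(z + 3)*(z + 5)*(z + 7).
Partial-fraction decomposition: 1181/(528*(z + 7)) - 403/(144*(z + 5)) + 73/(112*(z + 3)) + 1/(240*(z + 1)) - 326/(3465*(z - 4)).
Integrate each term: A/(z−a) contributes A·log|z−a|.

-326*log(z - 4)/3465 + log(z + 1)/240 + 73*log(z + 3)/112 - 403*log(z + 5)/144 + 1181*log(z + 7)/528 + C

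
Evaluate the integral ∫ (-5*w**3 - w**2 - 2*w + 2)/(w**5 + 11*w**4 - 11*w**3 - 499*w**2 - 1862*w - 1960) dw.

Factor the denominator: (w - 7)*(w + 2)*(w + 4)*(w + 5)*(w + 7).
Partial-fraction decomposition: 841/(210*(w + 7)) - 17/(2*(w + 5)) + 157/(33*(w + 4)) - 7/(45*(w + 2)) - 74/(693*(w - 7)).
Integrate each term: A/(w−a) contributes A·log|w−a|.

-74*log(w - 7)/693 - 7*log(w + 2)/45 + 157*log(w + 4)/33 - 17*log(w + 5)/2 + 841*log(w + 7)/210 + C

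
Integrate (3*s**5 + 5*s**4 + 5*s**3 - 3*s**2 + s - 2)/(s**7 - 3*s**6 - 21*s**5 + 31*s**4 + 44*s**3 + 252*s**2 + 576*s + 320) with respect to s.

Factor the denominator: (s - 5)*(s - 4)*(s + 1)**2*(s + 4)*(s**2 + 4).
Partial-fraction decomposition: -(1373*s - 878)/(14500*(s**2 + 4)) - 361/(2160*(s + 4)) + 131/(4500*(s + 1)) - 1/(50*(s + 1)**2) - 2313/(2000*(s - 4)) + 4351/(3132*(s - 5)).
Integrate each term; A/(s−a) gives A·log|s−a|; the (Bs+D)/(s²+p²) term gives a log and an atan.

4351*log(s - 5)/3132 - 2313*log(s - 4)/2000 + 131*log(s + 1)/4500 - 361*log(s + 4)/2160 - 1373*log(s**2 + 4)/29000 + 439*atan(s/2)/14500 + 1/(50*s + 50) + C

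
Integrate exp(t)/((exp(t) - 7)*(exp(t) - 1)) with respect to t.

Let u = e^t, du = e^t dt.
The integral becomes ∫ du/((u-1)(u-7)); decompose into partial fractions.

log(exp(t) - 7)/6 - log(exp(t) - 1)/6 + C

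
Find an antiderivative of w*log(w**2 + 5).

w**2*log(w**2 + 5)/2 - w**2/2 + 5*log(w**2 + 5)/2 + C

Let u = w**2 + 5, so du = (2*w) dw.
The integral becomes (1/2)·∫ log(u) du; integrate by parts with u′=log(u), dv′=du.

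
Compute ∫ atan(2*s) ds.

Use integration by parts with u = arctan(2*s), dv = ds.
Then du = 2/(4*s**2 + 1) ds.

s*atan(2*s) - log(4*s**2 + 1)/4 + C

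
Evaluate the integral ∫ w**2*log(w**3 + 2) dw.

w**3*log(w**3 + 2)/3 - w**3/3 + 2*log(w**3 + 2)/3 + C

Let u = w**3 + 2, so du = (3*w**2) dw.
The integral becomes (1/3)·∫ log(u) du; integrate by parts with u′=log(u), dv′=du.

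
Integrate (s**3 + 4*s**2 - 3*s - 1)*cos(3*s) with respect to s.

s**3*sin(3*s)/3 + 4*s**2*sin(3*s)/3 + s**2*cos(3*s)/3 - 11*s*sin(3*s)/9 + 8*s*cos(3*s)/9 - 17*sin(3*s)/27 - 11*cos(3*s)/27 + C

Use integration by parts with u = s**3 + 4*s**2 - 3*s - 1, dv = cos(3*s) ds, so v = sin(3*s)/3.
Apply parts 3 times (tabular method): alternate signs, differentiate u down to 0, integrate dv up.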